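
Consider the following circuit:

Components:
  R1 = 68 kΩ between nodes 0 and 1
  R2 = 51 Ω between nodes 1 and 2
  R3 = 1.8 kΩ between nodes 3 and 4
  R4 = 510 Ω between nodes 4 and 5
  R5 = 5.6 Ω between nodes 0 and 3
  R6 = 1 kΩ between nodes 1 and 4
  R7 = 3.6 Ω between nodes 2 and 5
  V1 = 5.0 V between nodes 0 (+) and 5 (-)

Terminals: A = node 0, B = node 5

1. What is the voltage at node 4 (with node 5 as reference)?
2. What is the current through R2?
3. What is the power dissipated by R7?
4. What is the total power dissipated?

Nodal analysis, taking node 5 as the 0 V reference.
Source V1 fixes V_0 = 5 V.
KCL at each unknown node (sum of currents leaving = 0; resistances in Ω):
  Node 1: (V_1 - 5)/68000 + (V_1 - V_2)/51 + (V_1 - V_4)/1000 = 0
  Node 2: (V_2 - V_1)/51 + (V_2 - 0)/3.6 = 0
  Node 3: (V_3 - V_4)/1800 + (V_3 - 5)/5.6 = 0
  Node 4: (V_4 - V_3)/1800 + (V_4 - 0)/510 + (V_4 - V_1)/1000 = 0
Collecting terms (coefficients in siemens):
  0.02062·V_1 - 0.01961·V_2 - 0.001·V_4 = 0.00007353
  0.2974·V_2 - 0.01961·V_1 = 0
  0.1791·V_3 - 0.0005556·V_4 = 0.8929
  0.003516·V_4 - 0.001·V_1 - 0.0005556·V_3 = 0
Solving these 4 simultaneous equations (Gaussian elimination) gives:
  V_1 = 0.04523 V, V_2 = 0.002982 V, V_3 = 4.987 V, V_4 = 0.8008 V
Part 1:
  Read off the nodal solution: V_4 = 0.8008 V
Part 2:
  I_R2 = (V_1 - V_2)/R2 = (0.04523 - 0.002982)/51 = 0.0008284 A
  Magnitude: I_R2 = 0.0008284 A
Part 3:
  I_R7 = (V_2 - V_5)/R7 = (0.002982 - 0)/3.6 = 0.0008284 A
  P_R7 = I_R7² × R7 = (0.0008284)² × 3.6 = 0.00000247 W
Part 4:
  Power in each resistor, P = (ΔV)²/R:
    P_R1 = (5 - 0.04523)²/68000 = 0.000361 W
    P_R2 = (0.04523 - 0.002982)²/51 = 0.000035 W
    P_R3 = (4.987 - 0.8008)²/1800 = 0.009736 W
    P_R4 = (0.8008 - 0)²/510 = 0.001257 W
    P_R5 = (5 - 4.987)²/5.6 = 0.00003029 W
    P_R6 = (0.04523 - 0.8008)²/1000 = 0.0005708 W
    P_R7 = (0.002982 - 0)²/3.6 = 0.00000247 W
  P_total = P_R1 + P_R2 + P_R3 + P_R4 + P_R5 + P_R6 + P_R7 = 0.01199 W

Final answers:
1. V_4 = 0.8008 V
2. I_R2 = 0.0008284 A
3. P_R7 = 2.47e-06 W
4. P_total = 0.01199 W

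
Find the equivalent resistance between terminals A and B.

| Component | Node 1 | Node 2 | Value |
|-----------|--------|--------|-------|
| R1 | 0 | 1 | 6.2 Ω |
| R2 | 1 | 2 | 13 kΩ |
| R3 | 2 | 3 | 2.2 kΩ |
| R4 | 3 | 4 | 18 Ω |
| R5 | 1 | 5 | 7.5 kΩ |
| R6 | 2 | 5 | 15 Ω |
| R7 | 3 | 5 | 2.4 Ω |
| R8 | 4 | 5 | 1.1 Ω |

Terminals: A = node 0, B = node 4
The network is not a plain series/parallel combination. Inject a 1 A test current into terminal A (node 0) and return it from terminal B (node 4); then R_eq = V_A / (1 A).
Nodal analysis, taking node 4 as the 0 V reference.
Current source I_test pushes 1 A into node 0 and draws it out of node 4.
KCL at each unknown node (sum of currents leaving = 0; resistances in Ω):
  Node 0: (V_0 - V_1)/6.2 - 1 = 0
  Node 1: (V_1 - V_0)/6.2 + (V_1 - V_2)/13000 + (V_1 - V_5)/7500 = 0
  Node 2: (V_2 - V_1)/13000 + (V_2 - V_3)/2200 + (V_2 - V_5)/15 = 0
  Node 3: (V_3 - V_2)/2200 + (V_3 - 0)/18 + (V_3 - V_5)/2.4 = 0
  Node 5: (V_5 - V_1)/7500 + (V_5 - V_2)/15 + (V_5 - V_3)/2.4 + (V_5 - 0)/1.1 = 0
Collecting terms (coefficients in siemens):
  0.1613·V_0 - 0.1613·V_1 = 1
  0.1615·V_1 - 0.1613·V_0 - 0.00007692·V_2 - 0.0001333·V_5 = 0
  0.0672·V_2 - 0.00007692·V_1 - 0.0004545·V_3 - 0.06667·V_5 = 0
  0.4727·V_3 - 0.0004545·V_2 - 0.4167·V_5 = 0
  1.393·V_5 - 0.0001333·V_1 - 0.06667·V_2 - 0.4167·V_3 = 0
Solving these 5 simultaneous equations (Gaussian elimination) gives:
  V_0 = 4765 V, V_1 = 4759 V, V_2 = 6.489 V, V_3 = 0.926 V
  V_5 = 1.043 V
R_eq = V_0 / 1 A = 4765 Ω = 4.765 kΩ

Final answer: 4.765 kΩ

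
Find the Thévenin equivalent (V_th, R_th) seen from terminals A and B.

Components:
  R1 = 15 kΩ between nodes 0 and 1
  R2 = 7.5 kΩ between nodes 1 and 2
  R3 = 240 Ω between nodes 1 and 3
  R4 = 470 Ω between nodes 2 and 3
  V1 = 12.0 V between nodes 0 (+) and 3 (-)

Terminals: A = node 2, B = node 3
Step 1 — V_th is the open-circuit voltage V_A - V_B (nothing connected across the terminals).
Nodal analysis, taking node 3 as the 0 V reference.
Source V1 fixes V_0 = 12 V.
KCL at each unknown node (sum of currents leaving = 0; resistances in Ω):
  Node 1: (V_1 - 12)/15000 + (V_1 - V_2)/7500 + (V_1 - 0)/240 = 0
  Node 2: (V_2 - V_1)/7500 + (V_2 - 0)/470 = 0
Collecting terms (coefficients in siemens):
  0.004367·V_1 - 0.0001333·V_2 = 0.0008
  0.002261·V_2 - 0.0001333·V_1 = 0
Determinant D = (0.004367)(0.002261) - (-0.0001333)(-0.0001333) = 0.000009855
V_1 = [(0.0008)(0.002261) - (-0.0001333)(0)]/D = 0.1835 V
V_2 = [(0.004367)(0) - (0.0008)(-0.0001333)]/D = 0.01082 V
V_th = V_2 - V_3 = 0.01082 - 0 = 0.01082 V
Step 2 — R_th: zero the source — replace V1 by a short circuit (node 3 merges into node 0) — and find the resistance seen between A (node 2) and B (node 0).
Reduce the network between node 2 (A) and node 0 (B) by series/parallel combination:
  Rp1 = R1 ‖ R3 (parallel, both between nodes 0 and 1) = 1/(1/15000 + 1/240) = 236.2 Ω
  Rs1 = R2 + Rp1 (series, joined only at node 1) = 7500 + 236.2 = 7736 Ω
  Rp2 = R4 ‖ Rs1 (parallel, both between nodes 0 and 2) = 1/(1/470 + 1/7736) = 443.1 Ω
R_th = 443.1 Ω

Final answer: V_th = 0.01082 V, R_th = 443.1 Ω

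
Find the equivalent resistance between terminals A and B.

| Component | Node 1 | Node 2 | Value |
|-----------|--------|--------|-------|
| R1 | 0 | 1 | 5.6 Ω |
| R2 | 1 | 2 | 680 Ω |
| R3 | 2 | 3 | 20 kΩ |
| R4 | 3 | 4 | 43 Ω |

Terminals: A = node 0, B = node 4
Reduce the network between node 0 (A) and node 4 (B) by series/parallel combination:
  Rs1 = R1 + R2 (series, joined only at node 1) = 5.6 + 680 = 685.6 Ω
  Rs2 = R3 + Rs1 (series, joined only at node 2) = 20000 + 685.6 = 20690 Ω
  Rs3 = R4 + Rs2 (series, joined only at node 3) = 43 + 20690 = 20730 Ω
R_eq = 20.73 kΩ

Final answer: 20.73 kΩ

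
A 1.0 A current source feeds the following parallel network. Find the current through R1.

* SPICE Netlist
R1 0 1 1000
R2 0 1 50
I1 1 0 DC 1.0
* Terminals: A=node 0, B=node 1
All resistors sit directly between nodes 0 and 1, so they are in parallel and share one voltage V; the full source current 1 A splits among them.
1/R_par = 1/1000 + 1/50 = 0.021 S  =>  R_par = 47.62 Ω
V = I × R_par = 1 × 47.62 = 47.62 V
I_R1 = V/R1 = 47.62/1000 = 0.04762 A

Final answer: 0.04762 A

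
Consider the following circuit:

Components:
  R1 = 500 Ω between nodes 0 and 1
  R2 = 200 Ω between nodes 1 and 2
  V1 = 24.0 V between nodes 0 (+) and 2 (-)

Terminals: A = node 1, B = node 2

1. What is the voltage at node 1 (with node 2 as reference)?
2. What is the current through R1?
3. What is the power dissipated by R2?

Nodal analysis, taking node 2 as the 0 V reference.
Source V1 fixes V_0 = 24 V.
KCL at each unknown node (sum of currents leaving = 0; resistances in Ω):
  Node 1: (V_1 - 24)/500 + (V_1 - 0)/200 = 0
Collecting terms: 0.007 × V_1 = 0.048  =>  V_1 = 6.857 V
Part 1:
  Read off the nodal solution: V_1 = 6.857 V
Part 2:
  I_R1 = (V_0 - V_1)/R1 = (24 - 6.857)/500 = 0.03429 A
  Magnitude: I_R1 = 0.03429 A
Part 3:
  I_R2 = (V_1 - V_2)/R2 = (6.857 - 0)/200 = 0.03429 A
  P_R2 = I_R2² × R2 = (0.03429)² × 200 = 0.2351 W

Final answers:
1. V_1 = 6.857 V
2. I_R1 = 0.03429 A
3. P_R2 = 0.2351 W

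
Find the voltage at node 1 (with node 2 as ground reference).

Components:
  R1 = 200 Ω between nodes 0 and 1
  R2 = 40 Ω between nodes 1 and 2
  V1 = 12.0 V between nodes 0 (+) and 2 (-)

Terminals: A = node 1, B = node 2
Nodal analysis, taking node 2 as the 0 V reference.
Source V1 fixes V_0 = 12 V.
KCL at each unknown node (sum of currents leaving = 0; resistances in Ω):
  Node 1: (V_1 - 12)/200 + (V_1 - 0)/40 = 0
Collecting terms: 0.03 × V_1 = 0.06  =>  V_1 = 2 V
The requested potential is V_1 = 2 V.

Final answer: V_1 = 2 V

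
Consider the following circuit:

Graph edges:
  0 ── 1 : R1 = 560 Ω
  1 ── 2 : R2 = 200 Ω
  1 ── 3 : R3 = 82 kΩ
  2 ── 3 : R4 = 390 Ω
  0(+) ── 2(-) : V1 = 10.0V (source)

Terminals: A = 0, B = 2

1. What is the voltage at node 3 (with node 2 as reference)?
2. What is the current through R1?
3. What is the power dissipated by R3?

Nodal analysis, taking node 2 as the 0 V reference.
Source V1 fixes V_0 = 10 V.
KCL at each unknown node (sum of currents leaving = 0; resistances in Ω):
  Node 1: (V_1 - 10)/560 + (V_1 - 0)/200 + (V_1 - V_3)/82000 = 0
  Node 3: (V_3 - V_1)/82000 + (V_3 - 0)/390 = 0
Collecting terms (coefficients in siemens):
  0.006798·V_1 - 0.0000122·V_3 = 0.01786
  0.002576·V_3 - 0.0000122·V_1 = 0
Determinant D = (0.006798)(0.002576) - (-0.0000122)(-0.0000122) = 0.00001751
V_1 = [(0.01786)(0.002576) - (-0.0000122)(0)]/D = 2.627 V
V_3 = [(0.006798)(0) - (0.01786)(-0.0000122)]/D = 0.01243 V
Part 1:
  Read off the nodal solution: V_3 = 0.01243 V
Part 2:
  I_R1 = (V_0 - V_1)/R1 = (10 - 2.627)/560 = 0.01317 A
  Magnitude: I_R1 = 0.01317 A
Part 3:
  I_R3 = (V_1 - V_3)/R3 = (2.627 - 0.01243)/82000 = 0.00003188 A
  P_R3 = I_R3² × R3 = (0.00003188)² × 82000 = 0.00008336 W

Final answers:
1. V_3 = 0.01243 V
2. I_R1 = 0.01317 A
3. P_R3 = 8.336e-05 W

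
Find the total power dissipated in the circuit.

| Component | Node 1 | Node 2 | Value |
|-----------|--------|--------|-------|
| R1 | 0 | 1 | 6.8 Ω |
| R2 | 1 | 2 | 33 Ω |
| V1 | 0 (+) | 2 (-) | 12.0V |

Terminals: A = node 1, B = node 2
Nodal analysis, taking node 2 as the 0 V reference.
Source V1 fixes V_0 = 12 V.
KCL at each unknown node (sum of currents leaving = 0; resistances in Ω):
  Node 1: (V_1 - 12)/6.8 + (V_1 - 0)/33 = 0
Collecting terms: 0.1774 × V_1 = 1.765  =>  V_1 = 9.95 V
Power in each resistor, P = (ΔV)²/R:
  P_R1 = (12 - 9.95)²/6.8 = 0.6182 W
  P_R2 = (9.95 - 0)²/33 = 3 W
P_total = P_R1 + P_R2 = 3.618 W

Final answer: 3.618 W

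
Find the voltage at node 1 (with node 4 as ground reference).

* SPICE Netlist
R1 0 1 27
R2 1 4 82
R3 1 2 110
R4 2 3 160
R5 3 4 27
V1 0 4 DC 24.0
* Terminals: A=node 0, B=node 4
Nodal analysis, taking node 4 as the 0 V reference.
Source V1 fixes V_0 = 24 V.
KCL at each unknown node (sum of currents leaving = 0; resistances in Ω):
  Node 1: (V_1 - 24)/27 + (V_1 - 0)/82 + (V_1 - V_2)/110 = 0
  Node 2: (V_2 - V_1)/110 + (V_2 - V_3)/160 = 0
  Node 3: (V_3 - V_2)/160 + (V_3 - 0)/27 = 0
Collecting terms (coefficients in siemens):
  0.05832·V_1 - 0.009091·V_2 = 0.8889
  0.01534·V_2 - 0.009091·V_1 - 0.00625·V_3 = 0
  0.04329·V_3 - 0.00625·V_2 = 0
Solving these 3 simultaneous equations (Gaussian elimination) gives:
  V_1 = 16.9 V, V_2 = 10.64 V, V_3 = 1.536 V
The requested potential is V_1 = 16.9 V.

Final answer: V_1 = 16.9 V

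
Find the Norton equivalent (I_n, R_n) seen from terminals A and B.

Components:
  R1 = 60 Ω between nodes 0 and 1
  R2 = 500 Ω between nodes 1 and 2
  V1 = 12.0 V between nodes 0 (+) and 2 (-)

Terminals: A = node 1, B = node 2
Find the Thévenin equivalent first; then I_n = V_th/R_th and R_n = R_th.
Step 1 — V_th is the open-circuit voltage V_A - V_B (nothing connected across the terminals).
Nodal analysis, taking node 2 as the 0 V reference.
Source V1 fixes V_0 = 12 V.
KCL at each unknown node (sum of currents leaving = 0; resistances in Ω):
  Node 1: (V_1 - 12)/60 + (V_1 - 0)/500 = 0
Collecting terms: 0.01867 × V_1 = 0.2  =>  V_1 = 10.71 V
V_th = V_1 - V_2 = 10.71 - 0 = 10.71 V
Step 2 — R_th: zero the source — replace V1 by a short circuit (node 2 merges into node 0) — and find the resistance seen between A (node 1) and B (node 0).
Reduce the network between node 1 (A) and node 0 (B) by series/parallel combination:
  Rp1 = R1 ‖ R2 (parallel, both between nodes 0 and 1) = 1/(1/60 + 1/500) = 53.57 Ω
R_th = 53.57 Ω
I_n = V_th/R_th = 10.71/53.57 = 0.2 A, and R_n = R_th = 53.57 Ω

Final answer: I_n = 0.2 A, R_n = 53.57 Ω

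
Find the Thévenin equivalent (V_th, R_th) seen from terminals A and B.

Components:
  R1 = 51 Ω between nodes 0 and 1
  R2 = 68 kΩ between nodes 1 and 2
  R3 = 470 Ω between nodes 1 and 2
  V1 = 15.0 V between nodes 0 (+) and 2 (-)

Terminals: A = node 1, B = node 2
Step 1 — V_th is the open-circuit voltage V_A - V_B (nothing connected across the terminals).
Nodal analysis, taking node 2 as the 0 V reference.
Source V1 fixes V_0 = 15 V.
KCL at each unknown node (sum of currents leaving = 0; resistances in Ω):
  Node 1: (V_1 - 15)/51 + (V_1 - 0)/68000 + (V_1 - 0)/470 = 0
Collecting terms: 0.02175 × V_1 = 0.2941  =>  V_1 = 13.52 V
V_th = V_1 - V_2 = 13.52 - 0 = 13.52 V
Step 2 — R_th: zero the source — replace V1 by a short circuit (node 2 merges into node 0) — and find the resistance seen between A (node 1) and B (node 0).
Reduce the network between node 1 (A) and node 0 (B) by series/parallel combination:
  Rp1 = R1 ‖ R2 ‖ R3 (parallel, all between nodes 0 and 1) = 1/(1/51 + 1/68000 + 1/470) = 45.98 Ω
R_th = 45.98 Ω

Final answer: V_th = 13.52 V, R_th = 45.98 Ω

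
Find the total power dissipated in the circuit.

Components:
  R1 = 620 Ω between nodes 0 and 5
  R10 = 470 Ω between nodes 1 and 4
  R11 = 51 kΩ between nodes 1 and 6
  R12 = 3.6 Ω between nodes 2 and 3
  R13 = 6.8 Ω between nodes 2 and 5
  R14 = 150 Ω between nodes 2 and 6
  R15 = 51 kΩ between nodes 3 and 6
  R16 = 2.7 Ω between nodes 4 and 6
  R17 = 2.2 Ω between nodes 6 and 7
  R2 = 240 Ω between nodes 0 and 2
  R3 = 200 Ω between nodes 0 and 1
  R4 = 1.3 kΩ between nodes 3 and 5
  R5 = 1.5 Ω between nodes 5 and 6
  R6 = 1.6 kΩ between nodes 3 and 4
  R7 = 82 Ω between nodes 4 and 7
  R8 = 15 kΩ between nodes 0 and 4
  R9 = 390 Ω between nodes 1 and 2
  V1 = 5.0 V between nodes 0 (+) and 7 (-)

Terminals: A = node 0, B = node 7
Nodal analysis, taking node 7 as the 0 V reference.
Source V1 fixes V_0 = 5 V.
KCL at each unknown node (sum of currents leaving = 0; resistances in Ω):
  Node 1: (V_1 - 5)/200 + (V_1 - V_2)/390 + (V_1 - V_4)/470 + (V_1 - V_6)/51000 = 0
  Node 2: (V_2 - 5)/240 + (V_2 - V_1)/390 + (V_2 - V_3)/3.6 + (V_2 - V_5)/6.8 + (V_2 - V_6)/150 = 0
  Node 3: (V_3 - V_5)/1300 + (V_3 - V_4)/1600 + (V_3 - V_2)/3.6 + (V_3 - V_6)/51000 = 0
  Node 4: (V_4 - V_3)/1600 + (V_4 - 0)/82 + (V_4 - 5)/15000 + (V_4 - V_1)/470 + (V_4 - V_6)/2.7 = 0
  Node 5: (V_5 - 5)/620 + (V_5 - V_3)/1300 + (V_5 - V_6)/1.5 + (V_5 - V_2)/6.8 = 0
  Node 6: (V_6 - V_5)/1.5 + (V_6 - V_1)/51000 + (V_6 - V_2)/150 + (V_6 - V_3)/51000 + (V_6 - V_4)/2.7 + (V_6 - 0)/2.2 = 0
Collecting terms (coefficients in siemens):
  0.009711·V_1 - 0.002564·V_2 - 0.002128·V_4 - 0.00001961·V_6 = 0.025
  0.4382·V_2 - 0.002564·V_1 - 0.2778·V_3 - 0.1471·V_5 - 0.006667·V_6 = 0.02083
  0.2792·V_3 - 0.2778·V_2 - 0.000625·V_4 - 0.0007692·V_5 - 0.00001961·V_6 = 0
  0.3854·V_4 - 0.002128·V_1 - 0.000625·V_3 - 0.3704·V_6 = 0.0003333
  0.8161·V_5 - 0.1471·V_2 - 0.0007692·V_3 - 0.6667·V_6 = 0.008065
  1.498·V_6 - 0.00001961·V_1 - 0.006667·V_2 - 0.00001961·V_3 - 0.3704·V_4 - 0.6667·V_5 = 0
Solving these 6 simultaneous equations (Gaussian elimination) gives:
  V_1 = 2.674 V, V_2 = 0.2956 V, V_3 = 0.2947 V, V_4 = 0.09693 V
  V_5 = 0.1321 V, V_6 = 0.0841 V
Power in each resistor, P = (ΔV)²/R:
  P_R1 = (5 - 0.1321)²/620 = 0.03822 W
  P_R2 = (5 - 0.2956)²/240 = 0.09221 W
  P_R3 = (5 - 2.674)²/200 = 0.02706 W
  P_R4 = (0.2947 - 0.1321)²/1300 = 0.00002032 W
  P_R5 = (0.1321 - 0.0841)²/1.5 = 0.001537 W
  P_R6 = (0.2947 - 0.09693)²/1600 = 0.00002444 W
  P_R7 = (0.09693 - 0)²/82 = 0.0001146 W
  P_R8 = (5 - 0.09693)²/15000 = 0.001603 W
  P_R9 = (2.674 - 0.2956)²/390 = 0.0145 W
  P_R10 = (2.674 - 0.09693)²/470 = 0.01413 W
  P_R11 = (2.674 - 0.0841)²/51000 = 0.0001315 W
  P_R12 = (0.2956 - 0.2947)²/3.6 = 0.00000023 W
  P_R13 = (0.2956 - 0.1321)²/6.8 = 0.003929 W
  P_R14 = (0.2956 - 0.0841)²/150 = 0.0002981 W
  P_R15 = (0.2947 - 0.0841)²/51000 = 0.0000008693 W
  P_R16 = (0.09693 - 0.0841)²/2.7 = 0.00006094 W
  P_R17 = (0.0841 - 0)²/2.2 = 0.003215 W
P_total = P_R1 + P_R2 + P_R3 + P_R4 + P_R5 + P_R6 + P_R7 + P_R8 + P_R9 + P_R10 + P_R11 + P_R12 + P_R13 + P_R14 + P_R15 + P_R16 + P_R17 = 0.1971 W

Final answer: 0.1971 W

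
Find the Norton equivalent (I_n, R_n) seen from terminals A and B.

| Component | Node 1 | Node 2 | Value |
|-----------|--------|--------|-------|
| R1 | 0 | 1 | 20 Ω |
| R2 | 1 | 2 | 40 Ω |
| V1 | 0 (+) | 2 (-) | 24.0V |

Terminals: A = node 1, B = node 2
Find the Thévenin equivalent first; then I_n = V_th/R_th and R_n = R_th.
Step 1 — V_th is the open-circuit voltage V_A - V_B (nothing connected across the terminals).
Nodal analysis, taking node 2 as the 0 V reference.
Source V1 fixes V_0 = 24 V.
KCL at each unknown node (sum of currents leaving = 0; resistances in Ω):
  Node 1: (V_1 - 24)/20 + (V_1 - 0)/40 = 0
Collecting terms: 0.075 × V_1 = 1.2  =>  V_1 = 16 V
V_th = V_1 - V_2 = 16 - 0 = 16 V
Step 2 — R_th: zero the source — replace V1 by a short circuit (node 2 merges into node 0) — and find the resistance seen between A (node 1) and B (node 0).
Reduce the network between node 1 (A) and node 0 (B) by series/parallel combination:
  Rp1 = R1 ‖ R2 (parallel, both between nodes 0 and 1) = 1/(1/20 + 1/40) = 13.33 Ω
R_th = 13.33 Ω
I_n = V_th/R_th = 16/13.33 = 1.2 A, and R_n = R_th = 13.33 Ω

Final answer: I_n = 1.2 A, R_n = 13.33 Ω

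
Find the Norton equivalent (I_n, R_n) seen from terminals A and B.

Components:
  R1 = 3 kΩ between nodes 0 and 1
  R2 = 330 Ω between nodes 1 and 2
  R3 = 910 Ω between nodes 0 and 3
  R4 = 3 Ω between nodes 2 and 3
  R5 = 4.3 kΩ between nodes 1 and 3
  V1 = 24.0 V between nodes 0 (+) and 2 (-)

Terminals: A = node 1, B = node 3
Find the Thévenin equivalent first; then I_n = V_th/R_th and R_n = R_th.
Step 1 — V_th is the open-circuit voltage V_A - V_B (nothing connected across the terminals).
Nodal analysis, taking node 2 as the 0 V reference.
Source V1 fixes V_0 = 24 V.
KCL at each unknown node (sum of currents leaving = 0; resistances in Ω):
  Node 1: (V_1 - 24)/3000 + (V_1 - 0)/330 + (V_1 - V_3)/4300 = 0
  Node 3: (V_3 - 24)/910 + (V_3 - 0)/3 + (V_3 - V_1)/4300 = 0
Collecting terms (coefficients in siemens):
  0.003596·V_1 - 0.0002326·V_3 = 0.008
  0.3347·V_3 - 0.0002326·V_1 = 0.02637
Determinant D = (0.003596)(0.3347) - (-0.0002326)(-0.0002326) = 0.001203
V_1 = [(0.008)(0.3347) - (-0.0002326)(0.02637)]/D = 2.23 V
V_3 = [(0.003596)(0.02637) - (0.008)(-0.0002326)]/D = 0.08036 V
V_th = V_1 - V_3 = 2.23 - 0.08036 = 2.149 V
Step 2 — R_th: zero the source — replace V1 by a short circuit (node 2 merges into node 0) — and find the resistance seen between A (node 1) and B (node 3).
Reduce the network between node 1 (A) and node 3 (B) by series/parallel combination:
  Rp1 = R1 ‖ R2 (parallel, both between nodes 0 and 1) = 1/(1/3000 + 1/330) = 297.3 Ω
  Rp2 = R3 ‖ R4 (parallel, both between nodes 0 and 3) = 1/(1/910 + 1/3) = 2.99 Ω
  Rs1 = Rp1 + Rp2 (series, joined only at node 0) = 297.3 + 2.99 = 300.3 Ω
  Rp3 = R5 ‖ Rs1 (parallel, both between nodes 1 and 3) = 1/(1/4300 + 1/300.3) = 280.7 Ω
R_th = 280.7 Ω
I_n = V_th/R_th = 2.149/280.7 = 0.007658 A, and R_n = R_th = 280.7 Ω

Final answer: I_n = 0.007658 A, R_n = 280.7 Ω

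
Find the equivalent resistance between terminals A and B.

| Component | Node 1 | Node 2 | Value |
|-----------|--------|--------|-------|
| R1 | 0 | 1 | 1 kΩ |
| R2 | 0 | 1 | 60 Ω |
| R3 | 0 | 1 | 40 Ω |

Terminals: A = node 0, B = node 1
Reduce the network between node 0 (A) and node 1 (B) by series/parallel combination:
  Rp1 = R1 ‖ R2 ‖ R3 (parallel, all between nodes 0 and 1) = 1/(1/1000 + 1/60 + 1/40) = 23.44 Ω
R_eq = 23.44 Ω

Final answer: 23.44 Ω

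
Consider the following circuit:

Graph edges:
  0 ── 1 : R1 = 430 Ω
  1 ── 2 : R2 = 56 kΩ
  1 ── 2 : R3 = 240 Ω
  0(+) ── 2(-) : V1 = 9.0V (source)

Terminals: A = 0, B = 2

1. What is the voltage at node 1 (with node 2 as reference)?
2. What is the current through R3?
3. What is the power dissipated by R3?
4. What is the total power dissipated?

Nodal analysis, taking node 2 as the 0 V reference.
Source V1 fixes V_0 = 9 V.
KCL at each unknown node (sum of currents leaving = 0; resistances in Ω):
  Node 1: (V_1 - 9)/430 + (V_1 - 0)/56000 + (V_1 - 0)/240 = 0
Collecting terms: 0.00651 × V_1 = 0.02093  =>  V_1 = 3.215 V
Part 1:
  Read off the nodal solution: V_1 = 3.215 V
Part 2:
  I_R3 = (V_1 - V_2)/R3 = (3.215 - 0)/240 = 0.0134 A
  Magnitude: I_R3 = 0.0134 A
Part 3:
  I_R3 = (V_1 - V_2)/R3 = (3.215 - 0)/240 = 0.0134 A
  P_R3 = I_R3² × R3 = (0.0134)² × 240 = 0.04307 W
Part 4:
  Power in each resistor, P = (ΔV)²/R:
    P_R1 = (9 - 3.215)²/430 = 0.07783 W
    P_R2 = (3.215 - 0)²/56000 = 0.0001846 W
    P_R3 = (3.215 - 0)²/240 = 0.04307 W
  P_total = P_R1 + P_R2 + P_R3 = 0.1211 W

Final answers:
1. V_1 = 3.215 V
2. I_R3 = 0.0134 A
3. P_R3 = 0.04307 W
4. P_total = 0.1211 W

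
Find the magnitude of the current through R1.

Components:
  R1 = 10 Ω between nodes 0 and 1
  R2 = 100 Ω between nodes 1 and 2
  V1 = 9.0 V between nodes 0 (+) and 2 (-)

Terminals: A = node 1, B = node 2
Nodal analysis, taking node 2 as the 0 V reference.
Source V1 fixes V_0 = 9 V.
KCL at each unknown node (sum of currents leaving = 0; resistances in Ω):
  Node 1: (V_1 - 9)/10 + (V_1 - 0)/100 = 0
Collecting terms: 0.11 × V_1 = 0.9  =>  V_1 = 8.182 V
I_R1 = (V_0 - V_1)/R1 = (9 - 8.182)/10 = 0.08182 A
|I_R1| = 0.08182 A

Final answer: |I_R1| = 0.08182 A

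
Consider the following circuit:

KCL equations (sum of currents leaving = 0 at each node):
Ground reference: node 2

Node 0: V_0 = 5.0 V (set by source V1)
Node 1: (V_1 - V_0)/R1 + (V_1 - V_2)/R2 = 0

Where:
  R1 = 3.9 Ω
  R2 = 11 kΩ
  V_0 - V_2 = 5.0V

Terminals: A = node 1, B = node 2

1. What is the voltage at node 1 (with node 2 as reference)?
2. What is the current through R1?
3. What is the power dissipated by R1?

Nodal analysis, taking node 2 as the 0 V reference.
Source V1 fixes V_0 = 5 V.
KCL at each unknown node (sum of currents leaving = 0; resistances in Ω):
  Node 1: (V_1 - 5)/3.9 + (V_1 - 0)/11000 = 0
Collecting terms: 0.2565 × V_1 = 1.282  =>  V_1 = 4.998 V
Part 1:
  Read off the nodal solution: V_1 = 4.998 V
Part 2:
  I_R1 = (V_0 - V_1)/R1 = (5 - 4.998)/3.9 = 0.0004544 A
  Magnitude: I_R1 = 0.0004544 A
Part 3:
  I_R1 = (V_0 - V_1)/R1 = (5 - 4.998)/3.9 = 0.0004544 A
  P_R1 = I_R1² × R1 = (0.0004544)² × 3.9 = 0.0000008052 W

Final answers:
1. V_1 = 4.998 V
2. I_R1 = 0.0004544 A
3. P_R1 = 8.052e-07 W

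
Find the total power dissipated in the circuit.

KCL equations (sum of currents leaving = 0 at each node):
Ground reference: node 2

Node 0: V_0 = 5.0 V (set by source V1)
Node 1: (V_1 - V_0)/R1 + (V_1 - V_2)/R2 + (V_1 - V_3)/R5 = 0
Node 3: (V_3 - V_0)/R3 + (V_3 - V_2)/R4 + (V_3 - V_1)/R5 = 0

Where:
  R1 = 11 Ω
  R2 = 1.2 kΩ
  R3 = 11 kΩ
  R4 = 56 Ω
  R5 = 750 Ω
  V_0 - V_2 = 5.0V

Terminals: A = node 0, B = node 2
Nodal analysis, taking node 2 as the 0 V reference.
Source V1 fixes V_0 = 5 V.
KCL at each unknown node (sum of currents leaving = 0; resistances in Ω):
  Node 1: (V_1 - 5)/11 + (V_1 - 0)/1200 + (V_1 - V_3)/750 = 0
  Node 3: (V_3 - 5)/11000 + (V_3 - 0)/56 + (V_3 - V_1)/750 = 0
Collecting terms (coefficients in siemens):
  0.09308·V_1 - 0.001333·V_3 = 0.4545
  0.01928·V_3 - 0.001333·V_1 = 0.0004545
Determinant D = (0.09308)(0.01928) - (-0.001333)(-0.001333) = 0.001793
V_1 = [(0.4545)(0.01928) - (-0.001333)(0.0004545)]/D = 4.889 V
V_3 = [(0.09308)(0.0004545) - (0.4545)(-0.001333)]/D = 0.3616 V
Power in each resistor, P = (ΔV)²/R:
  P_R1 = (5 - 4.889)²/11 = 0.001124 W
  P_R2 = (4.889 - 0)²/1200 = 0.01992 W
  P_R3 = (5 - 0.3616)²/11000 = 0.001956 W
  P_R4 = (0 - 0.3616)²/56 = 0.002335 W
  P_R5 = (4.889 - 0.3616)²/750 = 0.02733 W
P_total = P_R1 + P_R2 + P_R3 + P_R4 + P_R5 = 0.05266 W

Final answer: 0.05266 W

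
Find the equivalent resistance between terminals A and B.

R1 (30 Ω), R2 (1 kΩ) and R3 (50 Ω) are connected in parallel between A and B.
Reduce the network between node 0 (A) and node 1 (B) by series/parallel combination:
  Rp1 = R1 ‖ R2 ‖ R3 (parallel, all between nodes 0 and 1) = 1/(1/30 + 1/1000 + 1/50) = 18.4 Ω
R_eq = 18.4 Ω

Final answer: 18.4 Ω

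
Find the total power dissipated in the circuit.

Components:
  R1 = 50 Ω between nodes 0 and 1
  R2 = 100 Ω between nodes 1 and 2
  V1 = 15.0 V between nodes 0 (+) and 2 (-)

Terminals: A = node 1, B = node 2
Nodal analysis, taking node 2 as the 0 V reference.
Source V1 fixes V_0 = 15 V.
KCL at each unknown node (sum of currents leaving = 0; resistances in Ω):
  Node 1: (V_1 - 15)/50 + (V_1 - 0)/100 = 0
Collecting terms: 0.03 × V_1 = 0.3  =>  V_1 = 10 V
Power in each resistor, P = (ΔV)²/R:
  P_R1 = (15 - 10)²/50 = 0.5 W
  P_R2 = (10 - 0)²/100 = 1 W
P_total = P_R1 + P_R2 = 1.5 W

Final answer: 1.5 W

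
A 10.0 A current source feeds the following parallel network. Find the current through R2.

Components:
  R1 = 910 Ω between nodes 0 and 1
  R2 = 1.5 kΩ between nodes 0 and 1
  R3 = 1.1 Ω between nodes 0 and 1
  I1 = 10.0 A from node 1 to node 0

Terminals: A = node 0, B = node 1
All resistors sit directly between nodes 0 and 1, so they are in parallel and share one voltage V; the full source current 10 A splits among them.
1/R_par = 1/910 + 1/1500 + 1/1.1 = 0.9109 S  =>  R_par = 1.098 Ω
V = I × R_par = 10 × 1.098 = 10.98 V
I_R2 = V/R2 = 10.98/1500 = 0.007319 A

Final answer: 0.007319 A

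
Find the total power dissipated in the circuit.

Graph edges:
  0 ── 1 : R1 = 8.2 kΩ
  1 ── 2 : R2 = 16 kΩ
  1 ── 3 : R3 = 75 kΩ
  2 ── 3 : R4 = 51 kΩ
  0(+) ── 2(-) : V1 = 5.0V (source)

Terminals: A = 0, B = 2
Nodal analysis, taking node 2 as the 0 V reference.
Source V1 fixes V_0 = 5 V.
KCL at each unknown node (sum of currents leaving = 0; resistances in Ω):
  Node 1: (V_1 - 5)/8200 + (V_1 - 0)/16000 + (V_1 - V_3)/75000 = 0
  Node 3: (V_3 - V_1)/75000 + (V_3 - 0)/51000 = 0
Collecting terms (coefficients in siemens):
  0.0001978·V_1 - 0.00001333·V_3 = 0.0006098
  0.00003294·V_3 - 0.00001333·V_1 = 0
Determinant D = (0.0001978)(0.00003294) - (-0.00001333)(-0.00001333) = 0.000000006337
V_1 = [(0.0006098)(0.00003294) - (-0.00001333)(0)]/D = 3.169 V
V_3 = [(0.0001978)(0) - (0.0006098)(-0.00001333)]/D = 1.283 V
Power in each resistor, P = (ΔV)²/R:
  P_R1 = (5 - 3.169)²/8200 = 0.0004087 W
  P_R2 = (3.169 - 0)²/16000 = 0.0006278 W
  P_R3 = (3.169 - 1.283)²/75000 = 0.00004745 W
  P_R4 = (0 - 1.283)²/51000 = 0.00003227 W
P_total = P_R1 + P_R2 + P_R3 + P_R4 = 0.001116 W

Final answer: 0.001116 W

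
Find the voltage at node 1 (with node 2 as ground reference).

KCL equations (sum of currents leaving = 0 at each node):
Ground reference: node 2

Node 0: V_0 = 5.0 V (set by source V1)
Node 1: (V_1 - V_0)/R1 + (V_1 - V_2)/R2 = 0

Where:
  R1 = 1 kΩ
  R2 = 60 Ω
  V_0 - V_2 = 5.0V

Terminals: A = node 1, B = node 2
Nodal analysis, taking node 2 as the 0 V reference.
Source V1 fixes V_0 = 5 V.
KCL at each unknown node (sum of currents leaving = 0; resistances in Ω):
  Node 1: (V_1 - 5)/1000 + (V_1 - 0)/60 = 0
Collecting terms: 0.01767 × V_1 = 0.005  =>  V_1 = 0.283 V
The requested potential is V_1 = 0.283 V.

Final answer: V_1 = 0.283 V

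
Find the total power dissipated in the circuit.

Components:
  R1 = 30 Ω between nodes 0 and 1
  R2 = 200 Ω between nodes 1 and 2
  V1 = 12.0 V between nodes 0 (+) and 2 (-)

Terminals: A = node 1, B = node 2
Nodal analysis, taking node 2 as the 0 V reference.
Source V1 fixes V_0 = 12 V.
KCL at each unknown node (sum of currents leaving = 0; resistances in Ω):
  Node 1: (V_1 - 12)/30 + (V_1 - 0)/200 = 0
Collecting terms: 0.03833 × V_1 = 0.4  =>  V_1 = 10.43 V
Power in each resistor, P = (ΔV)²/R:
  P_R1 = (12 - 10.43)²/30 = 0.08166 W
  P_R2 = (10.43 - 0)²/200 = 0.5444 W
P_total = P_R1 + P_R2 = 0.6261 W

Final answer: 0.6261 W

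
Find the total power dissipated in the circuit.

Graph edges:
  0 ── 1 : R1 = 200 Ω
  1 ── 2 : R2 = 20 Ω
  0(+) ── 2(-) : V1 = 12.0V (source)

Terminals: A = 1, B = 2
Nodal analysis, taking node 2 as the 0 V reference.
Source V1 fixes V_0 = 12 V.
KCL at each unknown node (sum of currents leaving = 0; resistances in Ω):
  Node 1: (V_1 - 12)/200 + (V_1 - 0)/20 = 0
Collecting terms: 0.055 × V_1 = 0.06  =>  V_1 = 1.091 V
Power in each resistor, P = (ΔV)²/R:
  P_R1 = (12 - 1.091)²/200 = 0.595 W
  P_R2 = (1.091 - 0)²/20 = 0.0595 W
P_total = P_R1 + P_R2 = 0.6545 W

Final answer: 0.6545 W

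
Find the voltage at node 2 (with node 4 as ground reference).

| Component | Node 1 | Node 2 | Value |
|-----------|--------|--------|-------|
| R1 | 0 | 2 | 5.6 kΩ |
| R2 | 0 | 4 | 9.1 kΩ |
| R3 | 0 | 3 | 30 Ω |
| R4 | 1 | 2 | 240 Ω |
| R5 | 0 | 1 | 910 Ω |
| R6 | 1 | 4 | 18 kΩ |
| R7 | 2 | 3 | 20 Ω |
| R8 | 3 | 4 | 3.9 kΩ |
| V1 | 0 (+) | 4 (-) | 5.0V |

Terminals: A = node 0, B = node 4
Nodal analysis, taking node 4 as the 0 V reference.
Source V1 fixes V_0 = 5 V.
KCL at each unknown node (sum of currents leaving = 0; resistances in Ω):
  Node 1: (V_1 - V_2)/240 + (V_1 - 5)/910 + (V_1 - 0)/18000 = 0
  Node 2: (V_2 - 5)/5600 + (V_2 - V_1)/240 + (V_2 - V_3)/20 = 0
  Node 3: (V_3 - 5)/30 + (V_3 - V_2)/20 + (V_3 - 0)/3900 = 0
Collecting terms (coefficients in siemens):
  0.005321·V_1 - 0.004167·V_2 = 0.005495
  0.05435·V_2 - 0.004167·V_1 - 0.05·V_3 = 0.0008929
  0.08359·V_3 - 0.05·V_2 = 0.1667
Solving these 3 simultaneous equations (Gaussian elimination) gives:
  V_1 = 4.911 V, V_2 = 4.954 V, V_3 = 4.957 V
The requested potential is V_2 = 4.954 V.

Final answer: V_2 = 4.954 V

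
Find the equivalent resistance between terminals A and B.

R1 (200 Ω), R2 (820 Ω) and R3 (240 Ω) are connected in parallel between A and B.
Reduce the network between node 0 (A) and node 1 (B) by series/parallel combination:
  Rp1 = R1 ‖ R2 ‖ R3 (parallel, all between nodes 0 and 1) = 1/(1/200 + 1/820 + 1/240) = 96.28 Ω
R_eq = 96.28 Ω

Final answer: 96.28 Ω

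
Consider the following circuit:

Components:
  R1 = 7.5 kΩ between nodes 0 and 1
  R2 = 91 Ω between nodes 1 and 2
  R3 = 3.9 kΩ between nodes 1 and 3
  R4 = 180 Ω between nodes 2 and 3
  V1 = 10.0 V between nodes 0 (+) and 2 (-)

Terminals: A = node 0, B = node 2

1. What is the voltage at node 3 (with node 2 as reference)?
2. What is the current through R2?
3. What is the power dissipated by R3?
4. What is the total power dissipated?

Nodal analysis, taking node 2 as the 0 V reference.
Source V1 fixes V_0 = 10 V.
KCL at each unknown node (sum of currents leaving = 0; resistances in Ω):
  Node 1: (V_1 - 10)/7500 + (V_1 - 0)/91 + (V_1 - V_3)/3900 = 0
  Node 3: (V_3 - V_1)/3900 + (V_3 - 0)/180 = 0
Collecting terms (coefficients in siemens):
  0.01138·V_1 - 0.0002564·V_3 = 0.001333
  0.005812·V_3 - 0.0002564·V_1 = 0
Determinant D = (0.01138)(0.005812) - (-0.0002564)(-0.0002564) = 0.00006607
V_1 = [(0.001333)(0.005812) - (-0.0002564)(0)]/D = 0.1173 V
V_3 = [(0.01138)(0) - (0.001333)(-0.0002564)]/D = 0.005175 V
Part 1:
  Read off the nodal solution: V_3 = 0.005175 V
Part 2:
  I_R2 = (V_1 - V_2)/R2 = (0.1173 - 0)/91 = 0.001289 A
  Magnitude: I_R2 = 0.001289 A
Part 3:
  I_R3 = (V_1 - V_3)/R3 = (0.1173 - 0.005175)/3900 = 0.00002875 A
  P_R3 = I_R3² × R3 = (0.00002875)² × 3900 = 0.000003223 W
Part 4:
  Power in each resistor, P = (ΔV)²/R:
    P_R1 = (10 - 0.1173)²/7500 = 0.01302 W
    P_R2 = (0.1173 - 0)²/91 = 0.0001512 W
    P_R3 = (0.1173 - 0.005175)²/3900 = 0.000003223 W
    P_R4 = (0 - 0.005175)²/180 = 0.0000001488 W
  P_total = P_R1 + P_R2 + P_R3 + P_R4 = 0.01318 W

Final answers:
1. V_3 = 0.005175 V
2. I_R2 = 0.001289 A
3. P_R3 = 3.223e-06 W
4. P_total = 0.01318 W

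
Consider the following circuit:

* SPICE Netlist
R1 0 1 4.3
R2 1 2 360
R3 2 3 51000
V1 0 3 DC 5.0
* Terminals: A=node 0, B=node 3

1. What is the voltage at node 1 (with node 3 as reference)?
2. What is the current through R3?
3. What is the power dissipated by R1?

Nodal analysis, taking node 3 as the 0 V reference.
Source V1 fixes V_0 = 5 V.
KCL at each unknown node (sum of currents leaving = 0; resistances in Ω):
  Node 1: (V_1 - 5)/4.3 + (V_1 - V_2)/360 = 0
  Node 2: (V_2 - V_1)/360 + (V_2 - 0)/51000 = 0
Collecting terms (coefficients in siemens):
  0.2353·V_1 - 0.002778·V_2 = 1.163
  0.002797·V_2 - 0.002778·V_1 = 0
Determinant D = (0.2353)(0.002797) - (-0.002778)(-0.002778) = 0.0006506
V_1 = [(1.163)(0.002797) - (-0.002778)(0)]/D = 5 V
V_2 = [(0.2353)(0) - (1.163)(-0.002778)]/D = 4.965 V
Part 1:
  Read off the nodal solution: V_1 = 5 V
Part 2:
  I_R3 = (V_2 - V_3)/R3 = (4.965 - 0)/51000 = 0.00009734 A
  Magnitude: I_R3 = 0.00009734 A
Part 3:
  I_R1 = (V_0 - V_1)/R1 = (5 - 5)/4.3 = 0.00009734 A
  P_R1 = I_R1² × R1 = (0.00009734)² × 4.3 = 0.00000004075 W

Final answers:
1. V_1 = 5 V
2. I_R3 = 9.734e-05 A
3. P_R1 = 4.075e-08 W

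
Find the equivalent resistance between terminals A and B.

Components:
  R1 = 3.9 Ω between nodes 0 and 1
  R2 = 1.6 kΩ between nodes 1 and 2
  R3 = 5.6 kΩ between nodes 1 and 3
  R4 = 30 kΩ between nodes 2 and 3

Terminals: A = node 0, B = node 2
Reduce the network between node 0 (A) and node 2 (B) by series/parallel combination:
  Rs1 = R3 + R4 (series, joined only at node 3) = 5600 + 30000 = 35600 Ω
  Rp1 = R2 ‖ Rs1 (parallel, both between nodes 1 and 2) = 1/(1/1600 + 1/35600) = 1531 Ω
  Rs2 = R1 + Rp1 (series, joined only at node 1) = 3.9 + 1531 = 1535 Ω
R_eq = 1.535 kΩ

Final answer: 1.535 kΩ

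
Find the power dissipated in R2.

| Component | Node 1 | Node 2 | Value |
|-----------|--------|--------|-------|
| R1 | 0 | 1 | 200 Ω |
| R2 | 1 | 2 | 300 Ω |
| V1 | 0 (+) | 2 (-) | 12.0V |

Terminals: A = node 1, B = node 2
Nodal analysis, taking node 2 as the 0 V reference.
Source V1 fixes V_0 = 12 V.
KCL at each unknown node (sum of currents leaving = 0; resistances in Ω):
  Node 1: (V_1 - 12)/200 + (V_1 - 0)/300 = 0
Collecting terms: 0.008333 × V_1 = 0.06  =>  V_1 = 7.2 V
I_R2 = (V_1 - V_2)/R2 = (7.2 - 0)/300 = 0.024 A
P_R2 = I_R2² × R2 = (0.024)² × 300 = 0.1728 W

Final answer: 0.1728 W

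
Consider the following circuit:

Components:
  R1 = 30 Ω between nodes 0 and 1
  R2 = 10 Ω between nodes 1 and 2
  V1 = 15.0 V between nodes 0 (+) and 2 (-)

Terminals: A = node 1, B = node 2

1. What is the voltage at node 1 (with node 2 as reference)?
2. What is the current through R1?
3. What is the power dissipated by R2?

Nodal analysis, taking node 2 as the 0 V reference.
Source V1 fixes V_0 = 15 V.
KCL at each unknown node (sum of currents leaving = 0; resistances in Ω):
  Node 1: (V_1 - 15)/30 + (V_1 - 0)/10 = 0
Collecting terms: 0.1333 × V_1 = 0.5  =>  V_1 = 3.75 V
Part 1:
  Read off the nodal solution: V_1 = 3.75 V
Part 2:
  I_R1 = (V_0 - V_1)/R1 = (15 - 3.75)/30 = 0.375 A
  Magnitude: I_R1 = 0.375 A
Part 3:
  I_R2 = (V_1 - V_2)/R2 = (3.75 - 0)/10 = 0.375 A
  P_R2 = I_R2² × R2 = (0.375)² × 10 = 1.406 W

Final answers:
1. V_1 = 3.75 V
2. I_R1 = 0.375 A
3. P_R2 = 1.406 W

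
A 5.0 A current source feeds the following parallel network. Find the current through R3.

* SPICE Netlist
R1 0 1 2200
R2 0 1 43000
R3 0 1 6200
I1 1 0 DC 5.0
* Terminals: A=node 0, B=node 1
All resistors sit directly between nodes 0 and 1, so they are in parallel and share one voltage V; the full source current 5 A splits among them.
1/R_par = 1/2200 + 1/43000 + 1/6200 = 0.0006391 S  =>  R_par = 1565 Ω
V = I × R_par = 5 × 1565 = 7824 V
I_R3 = V/R3 = 7824/6200 = 1.262 A

Final answer: 1.262 A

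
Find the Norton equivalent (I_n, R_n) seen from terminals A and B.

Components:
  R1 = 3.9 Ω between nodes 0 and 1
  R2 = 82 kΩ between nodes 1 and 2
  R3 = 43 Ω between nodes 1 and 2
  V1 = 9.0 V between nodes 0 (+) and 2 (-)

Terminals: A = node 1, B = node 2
Find the Thévenin equivalent first; then I_n = V_th/R_th and R_n = R_th.
Step 1 — V_th is the open-circuit voltage V_A - V_B (nothing connected across the terminals).
Nodal analysis, taking node 2 as the 0 V reference.
Source V1 fixes V_0 = 9 V.
KCL at each unknown node (sum of currents leaving = 0; resistances in Ω):
  Node 1: (V_1 - 9)/3.9 + (V_1 - 0)/82000 + (V_1 - 0)/43 = 0
Collecting terms: 0.2797 × V_1 = 2.308  =>  V_1 = 8.251 V
V_th = V_1 - V_2 = 8.251 - 0 = 8.251 V
Step 2 — R_th: zero the source — replace V1 by a short circuit (node 2 merges into node 0) — and find the resistance seen between A (node 1) and B (node 0).
Reduce the network between node 1 (A) and node 0 (B) by series/parallel combination:
  Rp1 = R1 ‖ R2 ‖ R3 (parallel, all between nodes 0 and 1) = 1/(1/3.9 + 1/82000 + 1/43) = 3.576 Ω
R_th = 3.576 Ω
I_n = V_th/R_th = 8.251/3.576 = 2.308 A, and R_n = R_th = 3.576 Ω

Final answer: I_n = 2.308 A, R_n = 3.576 Ω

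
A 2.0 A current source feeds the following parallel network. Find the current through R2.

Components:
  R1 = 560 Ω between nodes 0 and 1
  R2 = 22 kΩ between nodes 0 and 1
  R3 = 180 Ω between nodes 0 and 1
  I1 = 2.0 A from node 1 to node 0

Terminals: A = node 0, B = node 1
All resistors sit directly between nodes 0 and 1, so they are in parallel and share one voltage V; the full source current 2 A splits among them.
1/R_par = 1/560 + 1/22000 + 1/180 = 0.007387 S  =>  R_par = 135.4 Ω
V = I × R_par = 2 × 135.4 = 270.8 V
I_R2 = V/R2 = 270.8/22000 = 0.01231 A

Final answer: 0.01231 A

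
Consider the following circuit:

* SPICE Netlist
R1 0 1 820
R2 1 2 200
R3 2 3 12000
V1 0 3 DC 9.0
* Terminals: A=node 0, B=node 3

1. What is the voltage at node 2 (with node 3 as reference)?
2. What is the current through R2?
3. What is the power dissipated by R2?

Nodal analysis, taking node 3 as the 0 V reference.
Source V1 fixes V_0 = 9 V.
KCL at each unknown node (sum of currents leaving = 0; resistances in Ω):
  Node 1: (V_1 - 9)/820 + (V_1 - V_2)/200 = 0
  Node 2: (V_2 - V_1)/200 + (V_2 - 0)/12000 = 0
Collecting terms (coefficients in siemens):
  0.00622·V_1 - 0.005·V_2 = 0.01098
  0.005083·V_2 - 0.005·V_1 = 0
Determinant D = (0.00622)(0.005083) - (-0.005)(-0.005) = 0.000006616
V_1 = [(0.01098)(0.005083) - (-0.005)(0)]/D = 8.433 V
V_2 = [(0.00622)(0) - (0.01098)(-0.005)]/D = 8.295 V
Part 1:
  Read off the nodal solution: V_2 = 8.295 V
Part 2:
  I_R2 = (V_1 - V_2)/R2 = (8.433 - 8.295)/200 = 0.0006912 A
  Magnitude: I_R2 = 0.0006912 A
Part 3:
  I_R2 = (V_1 - V_2)/R2 = (8.433 - 8.295)/200 = 0.0006912 A
  P_R2 = I_R2² × R2 = (0.0006912)² × 200 = 0.00009556 W

Final answers:
1. V_2 = 8.295 V
2. I_R2 = 0.0006912 A
3. P_R2 = 9.556e-05 W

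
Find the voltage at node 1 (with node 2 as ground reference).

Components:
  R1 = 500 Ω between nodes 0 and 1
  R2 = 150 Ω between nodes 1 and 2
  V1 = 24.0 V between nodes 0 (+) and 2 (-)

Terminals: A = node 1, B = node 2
Nodal analysis, taking node 2 as the 0 V reference.
Source V1 fixes V_0 = 24 V.
KCL at each unknown node (sum of currents leaving = 0; resistances in Ω):
  Node 1: (V_1 - 24)/500 + (V_1 - 0)/150 = 0
Collecting terms: 0.008667 × V_1 = 0.048  =>  V_1 = 5.538 V
The requested potential is V_1 = 5.538 V.

Final answer: V_1 = 5.538 V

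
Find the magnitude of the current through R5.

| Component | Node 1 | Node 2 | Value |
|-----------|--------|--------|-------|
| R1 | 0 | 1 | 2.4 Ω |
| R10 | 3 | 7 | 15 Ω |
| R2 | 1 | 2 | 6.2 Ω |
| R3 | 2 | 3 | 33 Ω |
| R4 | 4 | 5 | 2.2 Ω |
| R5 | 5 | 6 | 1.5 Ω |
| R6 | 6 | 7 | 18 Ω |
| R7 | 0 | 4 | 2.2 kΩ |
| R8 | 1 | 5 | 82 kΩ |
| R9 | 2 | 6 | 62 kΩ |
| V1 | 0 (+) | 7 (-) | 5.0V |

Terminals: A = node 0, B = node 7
Nodal analysis, taking node 7 as the 0 V reference.
Source V1 fixes V_0 = 5 V.
KCL at each unknown node (sum of currents leaving = 0; resistances in Ω):
  Node 1: (V_1 - 5)/2.4 + (V_1 - V_2)/6.2 + (V_1 - V_5)/82000 = 0
  Node 2: (V_2 - V_1)/6.2 + (V_2 - V_3)/33 + (V_2 - V_6)/62000 = 0
  Node 3: (V_3 - V_2)/33 + (V_3 - 0)/15 = 0
  Node 4: (V_4 - V_5)/2.2 + (V_4 - 5)/2200 = 0
  Node 5: (V_5 - V_4)/2.2 + (V_5 - V_6)/1.5 + (V_5 - V_1)/82000 = 0
  Node 6: (V_6 - V_5)/1.5 + (V_6 - 0)/18 + (V_6 - V_2)/62000 = 0
Collecting terms (coefficients in siemens):
  0.578·V_1 - 0.1613·V_2 - 0.0000122·V_5 = 2.083
  0.1916·V_2 - 0.1613·V_1 - 0.0303·V_3 - 0.00001613·V_6 = 0
  0.09697·V_3 - 0.0303·V_2 = 0
  0.455·V_4 - 0.4545·V_5 = 0.002273
  1.121·V_5 - 0.0000122·V_1 - 0.4545·V_4 - 0.6667·V_6 = 0
  0.7222·V_6 - 0.00001613·V_2 - 0.6667·V_5 = 0
Solving these 6 simultaneous equations (Gaussian elimination) gives:
  V_1 = 4.788 V, V_2 = 4.24 V, V_3 = 1.325 V, V_4 = 0.05116 V
  V_5 = 0.04621 V, V_6 = 0.04275 V
I_R5 = (V_5 - V_6)/R5 = (0.04621 - 0.04275)/1.5 = 0.002307 A
|I_R5| = 0.002307 A

Final answer: |I_R5| = 0.002307 A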